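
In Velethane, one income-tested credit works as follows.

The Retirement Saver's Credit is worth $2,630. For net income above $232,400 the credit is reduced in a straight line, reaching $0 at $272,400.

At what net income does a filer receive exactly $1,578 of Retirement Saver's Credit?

$248,400

$1,578 is 1,578/2,630 of the full $2,630, so 1,052/2,630 of the $40,000 range has been used: income = $232,400 + $40,000 × 1,052/2,630 = $248,400.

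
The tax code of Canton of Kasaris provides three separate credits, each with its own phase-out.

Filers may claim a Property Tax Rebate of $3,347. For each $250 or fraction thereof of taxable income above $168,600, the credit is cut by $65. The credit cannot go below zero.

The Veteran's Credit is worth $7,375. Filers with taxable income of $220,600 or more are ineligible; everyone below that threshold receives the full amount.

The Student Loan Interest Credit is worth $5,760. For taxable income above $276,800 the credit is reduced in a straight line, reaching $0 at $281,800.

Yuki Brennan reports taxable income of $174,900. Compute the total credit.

$14,792

Property Tax Rebate: income exceeds $168,600 by $6,300, which is 26 full-or-partial $250 increments; reduction = 26 × $65 = $1,690, leaving $1,657.
Veteran's Credit: $174,900 is below the $220,600 cutoff, so the full $7,375 applies.
Student Loan Interest Credit: $174,900 is at or below the $276,800 threshold, so the full $5,760 applies.
Total: $1,657 + $7,375 + $5,760 = $14,792.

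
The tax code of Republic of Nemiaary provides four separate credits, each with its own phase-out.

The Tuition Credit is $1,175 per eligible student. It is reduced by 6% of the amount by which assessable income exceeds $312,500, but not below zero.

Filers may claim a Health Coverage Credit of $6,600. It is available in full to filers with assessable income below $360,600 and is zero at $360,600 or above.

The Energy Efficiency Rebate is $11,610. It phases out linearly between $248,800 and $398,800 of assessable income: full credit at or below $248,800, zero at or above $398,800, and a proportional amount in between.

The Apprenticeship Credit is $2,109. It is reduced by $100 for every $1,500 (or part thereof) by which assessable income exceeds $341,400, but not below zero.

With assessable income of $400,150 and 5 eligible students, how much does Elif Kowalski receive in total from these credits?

$616

Tuition Credit: base = 5 × $1,175 = $5,875. 6% of the $87,650 excess over $312,500 is $5,259; credit = $5,875 − $5,259 = $616.
Health Coverage Credit: $400,150 meets or exceeds the $360,600 cutoff, so the credit is $0.
Energy Efficiency Rebate: $400,150 is at or above $398,800, so the credit is $0.
Apprenticeship Credit: income exceeds $341,400 by $58,750 → 40 increments × $100 = $4,000 ≥ base, so the credit is $0.
Total: $616 + $0 + $0 + $0 = $616.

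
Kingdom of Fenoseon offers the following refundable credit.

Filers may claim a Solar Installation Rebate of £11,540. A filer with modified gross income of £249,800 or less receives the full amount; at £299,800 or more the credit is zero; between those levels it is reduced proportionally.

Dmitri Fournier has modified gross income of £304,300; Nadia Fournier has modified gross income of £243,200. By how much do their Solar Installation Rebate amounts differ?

Dmitri (£304,300): Solar Installation Rebate: £304,300 is at or above £299,800, so the credit is £0.
Nadia (£243,200): Solar Installation Rebate: £243,200 is at or below the £249,800 threshold, so the full £11,540 applies.
Difference: |£0 − £11,540| = £11,540.

£11,540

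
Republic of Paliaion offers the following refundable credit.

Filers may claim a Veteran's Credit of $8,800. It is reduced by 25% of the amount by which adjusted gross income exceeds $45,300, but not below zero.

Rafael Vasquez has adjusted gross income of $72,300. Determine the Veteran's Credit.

$2,050

Veteran's Credit: 25% of the $27,000 excess over $45,300 is $6,750; credit = $8,800 − $6,750 = $2,050.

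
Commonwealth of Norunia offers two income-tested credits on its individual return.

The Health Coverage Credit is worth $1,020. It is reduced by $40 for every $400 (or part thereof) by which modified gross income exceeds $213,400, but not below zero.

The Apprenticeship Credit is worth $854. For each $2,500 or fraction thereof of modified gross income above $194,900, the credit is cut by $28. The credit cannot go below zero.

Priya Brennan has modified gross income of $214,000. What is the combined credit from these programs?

$1,570

Health Coverage Credit: income exceeds $213,400 by $600, which is 2 full-or-partial $400 increments; reduction = 2 × $40 = $80, leaving $940.
Apprenticeship Credit: income exceeds $194,900 by $19,100, which is 8 full-or-partial $2,500 increments; reduction = 8 × $28 = $224, leaving $630.
Total: $940 + $630 = $1,570.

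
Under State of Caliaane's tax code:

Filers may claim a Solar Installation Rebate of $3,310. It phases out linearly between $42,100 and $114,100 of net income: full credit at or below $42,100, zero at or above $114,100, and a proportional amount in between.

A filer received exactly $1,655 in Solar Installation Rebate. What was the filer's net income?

$78,100

$1,655 is 1,655/3,310 of the full $3,310, so 1,655/3,310 of the $72,000 range has been used: income = $42,100 + $72,000 × 1,655/3,310 = $78,100.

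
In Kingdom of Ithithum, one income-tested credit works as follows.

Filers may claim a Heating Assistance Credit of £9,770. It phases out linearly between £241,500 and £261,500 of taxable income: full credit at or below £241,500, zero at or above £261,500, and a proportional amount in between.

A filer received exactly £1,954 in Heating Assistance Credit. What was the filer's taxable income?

£257,500

£1,954 is 1,954/9,770 of the full £9,770, so 7,816/9,770 of the £20,000 range has been used: income = £241,500 + £20,000 × 7,816/9,770 = £257,500.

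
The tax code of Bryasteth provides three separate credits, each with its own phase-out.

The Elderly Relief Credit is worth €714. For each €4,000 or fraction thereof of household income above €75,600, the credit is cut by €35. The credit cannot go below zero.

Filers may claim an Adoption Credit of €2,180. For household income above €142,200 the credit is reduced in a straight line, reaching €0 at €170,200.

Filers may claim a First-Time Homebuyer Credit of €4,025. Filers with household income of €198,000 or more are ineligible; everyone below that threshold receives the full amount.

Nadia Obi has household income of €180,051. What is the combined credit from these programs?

Elderly Relief Credit: income exceeds €75,600 by €104,451 → 27 increments × €35 = €945 ≥ base, so the credit is €0.
Adoption Credit: €180,051 is at or above €170,200, so the credit is €0.
First-Time Homebuyer Credit: €180,051 is below the €198,000 cutoff, so the full €4,025 applies.
Total: €0 + €0 + €4,025 = €4,025.

€4,025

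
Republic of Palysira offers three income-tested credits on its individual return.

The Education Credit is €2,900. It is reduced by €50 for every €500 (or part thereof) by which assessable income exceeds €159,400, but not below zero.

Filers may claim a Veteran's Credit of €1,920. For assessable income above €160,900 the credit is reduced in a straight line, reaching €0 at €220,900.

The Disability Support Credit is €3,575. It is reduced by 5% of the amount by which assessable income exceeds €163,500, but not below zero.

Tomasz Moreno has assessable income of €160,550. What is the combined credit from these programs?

€8,245

Education Credit: income exceeds €159,400 by €1,150, which is 3 full-or-partial €500 increments; reduction = 3 × €50 = €150, leaving €2,750.
Veteran's Credit: €160,550 is at or below the €160,900 threshold, so the full €1,920 applies.
Disability Support Credit: €160,550 is at or below the €163,500 threshold, so the full €3,575 applies.
Total: €2,750 + €1,920 + €3,575 = €8,245.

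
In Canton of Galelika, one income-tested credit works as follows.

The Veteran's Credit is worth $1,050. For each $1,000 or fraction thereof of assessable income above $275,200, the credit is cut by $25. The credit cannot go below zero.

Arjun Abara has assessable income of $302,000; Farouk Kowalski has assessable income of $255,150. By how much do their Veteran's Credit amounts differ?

$675

Arjun ($302,000): Veteran's Credit: income exceeds $275,200 by $26,800, which is 27 full-or-partial $1,000 increments; reduction = 27 × $25 = $675, leaving $375.
Farouk ($255,150): Veteran's Credit: $255,150 is at or below the $275,200 threshold, so the full $1,050 applies.
Difference: |$375 − $1,050| = $675.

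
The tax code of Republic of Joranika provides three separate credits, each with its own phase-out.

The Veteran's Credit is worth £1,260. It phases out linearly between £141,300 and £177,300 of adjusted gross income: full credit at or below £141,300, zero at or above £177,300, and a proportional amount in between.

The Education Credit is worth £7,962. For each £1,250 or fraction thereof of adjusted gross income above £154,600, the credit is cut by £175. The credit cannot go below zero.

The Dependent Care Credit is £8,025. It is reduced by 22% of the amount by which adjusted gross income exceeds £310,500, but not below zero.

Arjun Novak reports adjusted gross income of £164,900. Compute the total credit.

Veteran's Credit: £164,900 is £23,600 into a £36,000 phase-out range, leaving 12,400/36,000 of the credit: £1,260 × 12,400/36,000 = £434.
Education Credit: income exceeds £154,600 by £10,300, which is 9 full-or-partial £1,250 increments; reduction = 9 × £175 = £1,575, leaving £6,387.
Dependent Care Credit: £164,900 is at or below the £310,500 threshold, so the full £8,025 applies.
Total: £434 + £6,387 + £8,025 = £14,846.

£14,846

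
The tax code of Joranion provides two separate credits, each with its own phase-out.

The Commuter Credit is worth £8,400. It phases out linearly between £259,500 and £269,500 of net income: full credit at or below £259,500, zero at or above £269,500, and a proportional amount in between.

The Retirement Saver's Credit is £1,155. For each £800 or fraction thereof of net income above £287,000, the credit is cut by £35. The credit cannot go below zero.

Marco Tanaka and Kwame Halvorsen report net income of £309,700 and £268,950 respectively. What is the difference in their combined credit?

Marco (£309,700): Commuter Credit: £309,700 is at or above £269,500, so the credit is £0. Retirement Saver's Credit: income exceeds £287,000 by £22,700, which is 29 full-or-partial £800 increments; reduction = 29 × £35 = £1,015, leaving £140. total £0 + £140 = £140
Kwame (£268,950): Commuter Credit: £268,950 is £9,450 into a £10,000 phase-out range, leaving 550/10,000 of the credit: £8,400 × 550/10,000 = £462. Retirement Saver's Credit: £268,950 is at or below the £287,000 threshold, so the full £1,155 applies. total £462 + £1,155 = £1,617
Difference: |£140 − £1,617| = £1,477.

£1,477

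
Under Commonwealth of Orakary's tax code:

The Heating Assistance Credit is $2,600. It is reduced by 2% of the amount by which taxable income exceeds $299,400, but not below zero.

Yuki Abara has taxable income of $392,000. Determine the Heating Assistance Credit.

$748

Heating Assistance Credit: 2% of the $92,600 excess over $299,400 is $1,852; credit = $2,600 − $1,852 = $748.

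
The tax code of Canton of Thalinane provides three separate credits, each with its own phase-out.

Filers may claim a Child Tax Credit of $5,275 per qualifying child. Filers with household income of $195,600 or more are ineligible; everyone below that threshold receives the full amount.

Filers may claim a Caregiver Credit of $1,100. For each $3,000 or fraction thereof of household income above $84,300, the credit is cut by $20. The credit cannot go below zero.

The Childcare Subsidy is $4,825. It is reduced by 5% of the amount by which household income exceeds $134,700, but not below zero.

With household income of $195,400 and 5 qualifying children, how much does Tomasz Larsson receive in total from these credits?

$28,505

Child Tax Credit: base = 5 × $5,275 = $26,375. $195,400 is below the $195,600 cutoff, so the full $26,375 applies.
Caregiver Credit: income exceeds $84,300 by $111,100, which is 38 full-or-partial $3,000 increments; reduction = 38 × $20 = $760, leaving $340.
Childcare Subsidy: 5% of the $60,700 excess over $134,700 is $3,035; credit = $4,825 − $3,035 = $1,790.
Total: $26,375 + $340 + $1,790 = $28,505.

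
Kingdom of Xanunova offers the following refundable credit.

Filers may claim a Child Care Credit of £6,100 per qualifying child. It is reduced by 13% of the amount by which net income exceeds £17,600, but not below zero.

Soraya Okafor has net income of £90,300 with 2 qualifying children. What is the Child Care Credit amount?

£2,749

Child Care Credit: base = 2 × £6,100 = £12,200. 13% of the £72,700 excess over £17,600 is £9,451; credit = £12,200 − £9,451 = £2,749.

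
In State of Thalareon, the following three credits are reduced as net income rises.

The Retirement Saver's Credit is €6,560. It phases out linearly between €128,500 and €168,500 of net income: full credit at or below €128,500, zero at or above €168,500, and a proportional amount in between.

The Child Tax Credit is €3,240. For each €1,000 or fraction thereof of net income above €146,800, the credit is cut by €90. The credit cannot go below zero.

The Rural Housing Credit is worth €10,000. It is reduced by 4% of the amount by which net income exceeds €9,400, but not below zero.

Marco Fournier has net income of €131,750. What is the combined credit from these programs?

Retirement Saver's Credit: €131,750 is €3,250 into a €40,000 phase-out range, leaving 36,750/40,000 of the credit: €6,560 × 36,750/40,000 = €6,027.
Child Tax Credit: €131,750 is at or below the €146,800 threshold, so the full €3,240 applies.
Rural Housing Credit: 4% of the €122,350 excess over €9,400 is €4,894; credit = €10,000 − €4,894 = €5,106.
Total: €6,027 + €3,240 + €5,106 = €14,373.

€14,373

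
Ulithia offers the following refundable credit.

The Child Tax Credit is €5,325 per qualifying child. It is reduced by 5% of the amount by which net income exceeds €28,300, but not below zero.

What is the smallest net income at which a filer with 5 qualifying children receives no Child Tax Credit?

Full credit = 5 × €5,325 = €26,625.
The credit falls by 5% of each euro above €28,300, so it reaches zero when the excess is €26,625 / 5% = €532,500: income = €28,300 + €532,500 = €560,800.

€560,800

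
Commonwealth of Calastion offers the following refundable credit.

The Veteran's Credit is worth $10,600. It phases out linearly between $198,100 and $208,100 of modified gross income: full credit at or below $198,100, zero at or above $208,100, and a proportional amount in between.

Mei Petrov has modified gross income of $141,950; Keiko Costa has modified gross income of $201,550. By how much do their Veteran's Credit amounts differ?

Mei ($141,950): Veteran's Credit: $141,950 is at or below the $198,100 threshold, so the full $10,600 applies.
Keiko ($201,550): Veteran's Credit: $201,550 is $3,450 into a $10,000 phase-out range, leaving 6,550/10,000 of the credit: $10,600 × 6,550/10,000 = $6,943.
Difference: |$10,600 − $6,943| = $3,657.

$3,657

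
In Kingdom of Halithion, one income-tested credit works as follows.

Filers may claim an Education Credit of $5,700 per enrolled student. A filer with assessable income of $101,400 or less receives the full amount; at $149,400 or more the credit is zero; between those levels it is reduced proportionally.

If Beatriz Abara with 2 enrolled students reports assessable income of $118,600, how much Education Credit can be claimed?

Education Credit: base = 2 × $5,700 = $11,400. $118,600 is $17,200 into a $48,000 phase-out range, leaving 30,800/48,000 of the credit: $11,400 × 30,800/48,000 = $7,315.

$7,315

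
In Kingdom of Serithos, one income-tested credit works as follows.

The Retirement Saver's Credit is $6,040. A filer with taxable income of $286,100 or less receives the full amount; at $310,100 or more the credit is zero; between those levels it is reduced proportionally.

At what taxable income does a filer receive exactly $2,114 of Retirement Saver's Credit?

$301,700

$2,114 is 2,114/6,040 of the full $6,040, so 3,926/6,040 of the $24,000 range has been used: income = $286,100 + $24,000 × 3,926/6,040 = $301,700.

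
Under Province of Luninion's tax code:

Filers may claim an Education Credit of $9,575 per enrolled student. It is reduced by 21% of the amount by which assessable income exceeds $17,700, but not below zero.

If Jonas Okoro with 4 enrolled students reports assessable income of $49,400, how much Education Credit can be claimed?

$31,643

Education Credit: base = 4 × $9,575 = $38,300. 21% of the $31,700 excess over $17,700 is $6,657; credit = $38,300 − $6,657 = $31,643.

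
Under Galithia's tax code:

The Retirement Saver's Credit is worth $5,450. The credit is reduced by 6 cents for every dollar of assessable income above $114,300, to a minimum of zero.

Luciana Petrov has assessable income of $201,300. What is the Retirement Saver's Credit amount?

$230

Retirement Saver's Credit: 6% of the $87,000 excess over $114,300 is $5,220; credit = $5,450 − $5,220 = $230.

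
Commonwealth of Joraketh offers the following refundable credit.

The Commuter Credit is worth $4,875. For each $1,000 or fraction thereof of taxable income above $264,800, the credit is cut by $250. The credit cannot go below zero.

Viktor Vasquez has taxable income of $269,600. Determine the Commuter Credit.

$3,625

Commuter Credit: income exceeds $264,800 by $4,800, which is 5 full-or-partial $1,000 increments; reduction = 5 × $250 = $1,250, leaving $3,625.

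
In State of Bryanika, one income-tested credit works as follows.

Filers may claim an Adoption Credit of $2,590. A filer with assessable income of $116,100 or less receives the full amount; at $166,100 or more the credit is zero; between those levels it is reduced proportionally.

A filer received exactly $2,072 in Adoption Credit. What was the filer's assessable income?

$2,072 is 2,072/2,590 of the full $2,590, so 518/2,590 of the $50,000 range has been used: income = $116,100 + $50,000 × 518/2,590 = $126,100.

$126,100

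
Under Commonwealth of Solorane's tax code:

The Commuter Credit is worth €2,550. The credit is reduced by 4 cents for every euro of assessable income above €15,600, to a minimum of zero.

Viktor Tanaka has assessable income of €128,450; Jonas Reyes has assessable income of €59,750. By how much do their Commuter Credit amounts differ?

€784

Viktor (€128,450): Commuter Credit: 4% of the €112,850 excess over €15,600 is €4,514 ≥ base, so the credit is €0.
Jonas (€59,750): Commuter Credit: 4% of the €44,150 excess over €15,600 is €1,766; credit = €2,550 − €1,766 = €784.
Difference: |€0 − €784| = €784.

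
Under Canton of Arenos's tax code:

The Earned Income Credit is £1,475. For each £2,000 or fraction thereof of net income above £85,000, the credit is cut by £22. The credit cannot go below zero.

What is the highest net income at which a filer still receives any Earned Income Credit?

After 67 increments the reduction is 67 × £22 = £1,474, leaving £1; one more increment wipes it out. Increment 67 ends at excess 67 × £2,000 = £134,000, so the highest qualifying income is £85,000 + £134,000 = £219,000.

£219,000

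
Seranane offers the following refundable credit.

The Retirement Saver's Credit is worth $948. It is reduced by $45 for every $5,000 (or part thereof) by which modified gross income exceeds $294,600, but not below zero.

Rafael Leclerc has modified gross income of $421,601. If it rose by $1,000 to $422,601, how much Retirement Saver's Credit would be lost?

At $421,601 — income exceeds $294,600 by $127,001 → 26 increments × $45 = $1,170 ≥ base, so the credit is $0.
At $422,601 — income exceeds $294,600 by $128,001 → 26 increments × $45 = $1,170 ≥ base, so the credit is $0.
Lost: $0 − $0 = $0.

$0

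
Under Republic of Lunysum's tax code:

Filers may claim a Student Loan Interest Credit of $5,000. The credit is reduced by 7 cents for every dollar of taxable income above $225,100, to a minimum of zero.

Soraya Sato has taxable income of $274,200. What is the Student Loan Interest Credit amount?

Student Loan Interest Credit: 7% of the $49,100 excess over $225,100 is $3,437; credit = $5,000 − $3,437 = $1,563.

$1,563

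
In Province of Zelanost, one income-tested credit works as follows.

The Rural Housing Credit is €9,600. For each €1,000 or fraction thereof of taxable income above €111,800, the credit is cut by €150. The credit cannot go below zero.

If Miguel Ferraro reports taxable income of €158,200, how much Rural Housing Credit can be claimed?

Rural Housing Credit: income exceeds €111,800 by €46,400, which is 47 full-or-partial €1,000 increments; reduction = 47 × €150 = €7,050, leaving €2,550.

€2,550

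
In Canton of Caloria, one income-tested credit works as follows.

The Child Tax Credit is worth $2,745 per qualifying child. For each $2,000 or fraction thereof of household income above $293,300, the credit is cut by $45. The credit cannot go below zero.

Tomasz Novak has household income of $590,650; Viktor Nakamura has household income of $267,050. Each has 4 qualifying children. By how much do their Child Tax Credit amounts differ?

$6,705

Tomasz ($590,650): Child Tax Credit: base = 4 × $2,745 = $10,980. income exceeds $293,300 by $297,350, which is 149 full-or-partial $2,000 increments; reduction = 149 × $45 = $6,705, leaving $4,275.
Viktor ($267,050): Child Tax Credit: base = 4 × $2,745 = $10,980. $267,050 is at or below the $293,300 threshold, so the full $10,980 applies.
Difference: |$4,275 − $10,980| = $6,705.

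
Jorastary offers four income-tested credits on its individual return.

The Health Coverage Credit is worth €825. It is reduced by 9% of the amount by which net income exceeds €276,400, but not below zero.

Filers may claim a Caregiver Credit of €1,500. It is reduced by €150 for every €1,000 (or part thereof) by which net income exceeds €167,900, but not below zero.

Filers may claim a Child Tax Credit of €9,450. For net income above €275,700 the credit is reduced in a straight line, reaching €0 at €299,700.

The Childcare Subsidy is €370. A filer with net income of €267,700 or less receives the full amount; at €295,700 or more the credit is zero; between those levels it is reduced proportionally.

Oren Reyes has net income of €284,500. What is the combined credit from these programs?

€6,229

Health Coverage Credit: 9% of the €8,100 excess over €276,400 is €729; credit = €825 − €729 = €96.
Caregiver Credit: income exceeds €167,900 by €116,600 → 117 increments × €150 = €17,550 ≥ base, so the credit is €0.
Child Tax Credit: €284,500 is €8,800 into a €24,000 phase-out range, leaving 15,200/24,000 of the credit: €9,450 × 15,200/24,000 = €5,985.
Childcare Subsidy: €284,500 is €16,800 into a €28,000 phase-out range, leaving 11,200/28,000 of the credit: €370 × 11,200/28,000 = €148.
Total: €96 + €0 + €5,985 + €148 = €6,229.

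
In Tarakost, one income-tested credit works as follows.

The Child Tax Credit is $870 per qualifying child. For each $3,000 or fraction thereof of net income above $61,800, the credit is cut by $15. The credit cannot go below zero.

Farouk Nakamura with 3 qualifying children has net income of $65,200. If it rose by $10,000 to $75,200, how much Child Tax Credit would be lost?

At $65,200 — base = 3 × $870 = $2,610. income exceeds $61,800 by $3,400, which is 2 full-or-partial $3,000 increments; reduction = 2 × $15 = $30, leaving $2,580.
At $75,200 — base = 3 × $870 = $2,610. income exceeds $61,800 by $13,400, which is 5 full-or-partial $3,000 increments; reduction = 5 × $15 = $75, leaving $2,535.
Lost: $2,580 − $2,535 = $45.

$45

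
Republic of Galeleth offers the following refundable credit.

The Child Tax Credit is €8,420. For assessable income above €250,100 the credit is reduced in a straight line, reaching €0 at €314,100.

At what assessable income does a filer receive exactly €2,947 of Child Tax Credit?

€291,700

€2,947 is 2,947/8,420 of the full €8,420, so 5,473/8,420 of the €64,000 range has been used: income = €250,100 + €64,000 × 5,473/8,420 = €291,700.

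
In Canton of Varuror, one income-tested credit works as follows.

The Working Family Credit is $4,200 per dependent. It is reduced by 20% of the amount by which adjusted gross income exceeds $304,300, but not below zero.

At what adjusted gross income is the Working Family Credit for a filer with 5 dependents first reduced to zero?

$409,300

Full credit = 5 × $4,200 = $21,000.
The credit falls by 20% of each dollar above $304,300, so it reaches zero when the excess is $21,000 / 20% = $105,000: income = $304,300 + $105,000 = $409,300.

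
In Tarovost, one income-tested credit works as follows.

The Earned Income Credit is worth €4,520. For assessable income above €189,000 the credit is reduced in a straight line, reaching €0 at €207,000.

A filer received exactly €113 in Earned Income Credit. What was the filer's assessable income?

€206,550

€113 is 113/4,520 of the full €4,520, so 4,407/4,520 of the €18,000 range has been used: income = €189,000 + €18,000 × 4,407/4,520 = €206,550.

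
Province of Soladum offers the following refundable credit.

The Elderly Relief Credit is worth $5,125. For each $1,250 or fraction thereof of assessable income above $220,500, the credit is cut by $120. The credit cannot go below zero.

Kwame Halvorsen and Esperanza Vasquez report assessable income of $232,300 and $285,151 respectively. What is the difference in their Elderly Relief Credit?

Kwame ($232,300): Elderly Relief Credit: income exceeds $220,500 by $11,800, which is 10 full-or-partial $1,250 increments; reduction = 10 × $120 = $1,200, leaving $3,925.
Esperanza ($285,151): Elderly Relief Credit: income exceeds $220,500 by $64,651 → 52 increments × $120 = $6,240 ≥ base, so the credit is $0.
Difference: |$3,925 − $0| = $3,925.

$3,925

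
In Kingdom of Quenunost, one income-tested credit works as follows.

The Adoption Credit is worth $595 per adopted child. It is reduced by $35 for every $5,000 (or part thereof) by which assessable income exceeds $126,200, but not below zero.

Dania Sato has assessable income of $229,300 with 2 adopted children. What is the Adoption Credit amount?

Adoption Credit: base = 2 × $595 = $1,190. income exceeds $126,200 by $103,100, which is 21 full-or-partial $5,000 increments; reduction = 21 × $35 = $735, leaving $455.

$455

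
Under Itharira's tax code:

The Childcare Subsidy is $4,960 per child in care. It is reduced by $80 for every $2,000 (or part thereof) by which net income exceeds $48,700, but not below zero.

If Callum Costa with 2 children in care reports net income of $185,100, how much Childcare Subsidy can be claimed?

Childcare Subsidy: base = 2 × $4,960 = $9,920. income exceeds $48,700 by $136,400, which is 69 full-or-partial $2,000 increments; reduction = 69 × $80 = $5,520, leaving $4,400.

$4,400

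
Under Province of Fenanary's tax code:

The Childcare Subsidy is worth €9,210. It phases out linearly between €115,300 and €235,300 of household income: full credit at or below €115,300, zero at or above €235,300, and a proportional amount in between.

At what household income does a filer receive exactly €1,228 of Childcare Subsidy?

€219,300

€1,228 is 1,228/9,210 of the full €9,210, so 7,982/9,210 of the €120,000 range has been used: income = €115,300 + €120,000 × 7,982/9,210 = €219,300.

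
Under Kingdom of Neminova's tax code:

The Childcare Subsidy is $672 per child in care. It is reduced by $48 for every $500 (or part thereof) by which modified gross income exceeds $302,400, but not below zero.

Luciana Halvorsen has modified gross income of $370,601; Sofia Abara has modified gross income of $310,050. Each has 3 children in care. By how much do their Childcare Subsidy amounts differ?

$1,248

Luciana ($370,601): Childcare Subsidy: base = 3 × $672 = $2,016. income exceeds $302,400 by $68,201 → 137 increments × $48 = $6,576 ≥ base, so the credit is $0.
Sofia ($310,050): Childcare Subsidy: base = 3 × $672 = $2,016. income exceeds $302,400 by $7,650, which is 16 full-or-partial $500 increments; reduction = 16 × $48 = $768, leaving $1,248.
Difference: |$0 − $1,248| = $1,248.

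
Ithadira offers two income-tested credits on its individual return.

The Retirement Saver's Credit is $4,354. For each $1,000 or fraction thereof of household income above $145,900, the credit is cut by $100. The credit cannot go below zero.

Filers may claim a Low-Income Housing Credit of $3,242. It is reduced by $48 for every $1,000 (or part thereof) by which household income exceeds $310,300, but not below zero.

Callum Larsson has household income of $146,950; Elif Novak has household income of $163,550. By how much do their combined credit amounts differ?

$1,600

Callum ($146,950): Retirement Saver's Credit: income exceeds $145,900 by $1,050, which is 2 full-or-partial $1,000 increments; reduction = 2 × $100 = $200, leaving $4,154. Low-Income Housing Credit: $146,950 is at or below the $310,300 threshold, so the full $3,242 applies. total $4,154 + $3,242 = $7,396
Elif ($163,550): Retirement Saver's Credit: income exceeds $145,900 by $17,650, which is 18 full-or-partial $1,000 increments; reduction = 18 × $100 = $1,800, leaving $2,554. Low-Income Housing Credit: $163,550 is at or below the $310,300 threshold, so the full $3,242 applies. total $2,554 + $3,242 = $5,796
Difference: |$7,396 − $5,796| = $1,600.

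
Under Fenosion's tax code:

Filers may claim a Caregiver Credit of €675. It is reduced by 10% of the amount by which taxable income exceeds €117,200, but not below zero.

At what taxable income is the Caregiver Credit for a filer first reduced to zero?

The credit falls by 10% of each euro above €117,200, so it reaches zero when the excess is €675 / 10% = €6,750: income = €117,200 + €6,750 = €123,950.

€123,950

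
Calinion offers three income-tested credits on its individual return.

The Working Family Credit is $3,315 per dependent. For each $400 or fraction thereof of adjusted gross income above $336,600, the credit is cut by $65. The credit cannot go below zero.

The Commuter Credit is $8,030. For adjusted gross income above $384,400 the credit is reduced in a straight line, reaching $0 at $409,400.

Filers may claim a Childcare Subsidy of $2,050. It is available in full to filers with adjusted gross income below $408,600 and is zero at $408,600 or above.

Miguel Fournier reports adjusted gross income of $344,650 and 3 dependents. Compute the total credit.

Working Family Credit: base = 3 × $3,315 = $9,945. income exceeds $336,600 by $8,050, which is 21 full-or-partial $400 increments; reduction = 21 × $65 = $1,365, leaving $8,580.
Commuter Credit: $344,650 is at or below the $384,400 threshold, so the full $8,030 applies.
Childcare Subsidy: $344,650 is below the $408,600 cutoff, so the full $2,050 applies.
Total: $8,580 + $8,030 + $2,050 = $18,660.

$18,660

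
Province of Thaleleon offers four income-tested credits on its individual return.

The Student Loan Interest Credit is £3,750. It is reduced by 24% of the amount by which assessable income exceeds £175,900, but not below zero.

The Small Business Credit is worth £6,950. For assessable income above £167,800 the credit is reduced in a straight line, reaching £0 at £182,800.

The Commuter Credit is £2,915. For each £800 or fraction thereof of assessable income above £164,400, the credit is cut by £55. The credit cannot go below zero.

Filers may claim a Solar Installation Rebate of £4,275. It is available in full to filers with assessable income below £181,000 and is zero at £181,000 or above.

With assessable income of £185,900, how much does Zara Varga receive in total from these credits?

Student Loan Interest Credit: 24% of the £10,000 excess over £175,900 is £2,400; credit = £3,750 − £2,400 = £1,350.
Small Business Credit: £185,900 is at or above £182,800, so the credit is £0.
Commuter Credit: income exceeds £164,400 by £21,500, which is 27 full-or-partial £800 increments; reduction = 27 × £55 = £1,485, leaving £1,430.
Solar Installation Rebate: £185,900 meets or exceeds the £181,000 cutoff, so the credit is £0.
Total: £1,350 + £0 + £1,430 + £0 = £2,780.

£2,780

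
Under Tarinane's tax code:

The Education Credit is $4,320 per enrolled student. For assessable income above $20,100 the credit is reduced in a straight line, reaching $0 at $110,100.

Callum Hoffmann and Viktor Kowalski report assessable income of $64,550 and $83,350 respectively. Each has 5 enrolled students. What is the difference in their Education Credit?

$4,512

Callum ($64,550): Education Credit: base = 5 × $4,320 = $21,600. $64,550 is $44,450 into a $90,000 phase-out range, leaving 45,550/90,000 of the credit: $21,600 × 45,550/90,000 = $10,932.
Viktor ($83,350): Education Credit: base = 5 × $4,320 = $21,600. $83,350 is $63,250 into a $90,000 phase-out range, leaving 26,750/90,000 of the credit: $21,600 × 26,750/90,000 = $6,420.
Difference: |$10,932 − $6,420| = $4,512.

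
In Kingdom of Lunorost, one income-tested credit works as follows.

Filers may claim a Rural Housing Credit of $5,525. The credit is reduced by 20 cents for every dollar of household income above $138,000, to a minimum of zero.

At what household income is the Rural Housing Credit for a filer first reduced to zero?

$165,625

The credit falls by 20% of each dollar above $138,000, so it reaches zero when the excess is $5,525 / 20% = $27,625: income = $138,000 + $27,625 = $165,625.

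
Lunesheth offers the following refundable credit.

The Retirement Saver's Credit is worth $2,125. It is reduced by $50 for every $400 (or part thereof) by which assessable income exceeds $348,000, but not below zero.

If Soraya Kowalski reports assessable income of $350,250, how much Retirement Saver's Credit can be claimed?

$1,825

Retirement Saver's Credit: income exceeds $348,000 by $2,250, which is 6 full-or-partial $400 increments; reduction = 6 × $50 = $300, leaving $1,825.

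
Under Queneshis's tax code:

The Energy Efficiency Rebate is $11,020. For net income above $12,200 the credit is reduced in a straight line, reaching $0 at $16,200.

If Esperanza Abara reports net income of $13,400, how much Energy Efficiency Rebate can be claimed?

Energy Efficiency Rebate: $13,400 is $1,200 into a $4,000 phase-out range, leaving 2,800/4,000 of the credit: $11,020 × 2,800/4,000 = $7,714.

$7,714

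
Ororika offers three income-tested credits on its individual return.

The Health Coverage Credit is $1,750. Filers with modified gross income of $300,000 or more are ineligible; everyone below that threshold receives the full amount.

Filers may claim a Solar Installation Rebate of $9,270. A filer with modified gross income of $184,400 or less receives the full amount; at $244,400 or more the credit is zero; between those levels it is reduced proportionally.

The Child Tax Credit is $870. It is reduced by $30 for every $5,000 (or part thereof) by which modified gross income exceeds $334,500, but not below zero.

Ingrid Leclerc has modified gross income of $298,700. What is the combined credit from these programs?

$2,620

Health Coverage Credit: $298,700 is below the $300,000 cutoff, so the full $1,750 applies.
Solar Installation Rebate: $298,700 is at or above $244,400, so the credit is $0.
Child Tax Credit: $298,700 is at or below the $334,500 threshold, so the full $870 applies.
Total: $1,750 + $0 + $870 = $2,620.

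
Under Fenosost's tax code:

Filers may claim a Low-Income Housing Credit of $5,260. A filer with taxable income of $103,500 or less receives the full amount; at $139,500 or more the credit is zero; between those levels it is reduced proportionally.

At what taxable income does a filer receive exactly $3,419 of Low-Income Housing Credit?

$116,100

$3,419 is 3,419/5,260 of the full $5,260, so 1,841/5,260 of the $36,000 range has been used: income = $103,500 + $36,000 × 1,841/5,260 = $116,100.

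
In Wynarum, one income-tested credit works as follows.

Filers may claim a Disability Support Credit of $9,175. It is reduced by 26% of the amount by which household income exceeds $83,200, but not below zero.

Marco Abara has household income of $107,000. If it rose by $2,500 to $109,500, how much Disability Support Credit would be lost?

$650

At $107,000 — 26% of the $23,800 excess over $83,200 is $6,188; credit = $9,175 − $6,188 = $2,987.
At $109,500 — 26% of the $26,300 excess over $83,200 is $6,838; credit = $9,175 − $6,838 = $2,337.
Lost: $2,987 − $2,337 = $650.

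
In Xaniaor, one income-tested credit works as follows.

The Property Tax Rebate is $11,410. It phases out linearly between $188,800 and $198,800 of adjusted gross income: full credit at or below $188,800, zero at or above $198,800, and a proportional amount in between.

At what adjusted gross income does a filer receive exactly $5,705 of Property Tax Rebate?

$193,800

$5,705 is 5,705/11,410 of the full $11,410, so 5,705/11,410 of the $10,000 range has been used: income = $188,800 + $10,000 × 5,705/11,410 = $193,800.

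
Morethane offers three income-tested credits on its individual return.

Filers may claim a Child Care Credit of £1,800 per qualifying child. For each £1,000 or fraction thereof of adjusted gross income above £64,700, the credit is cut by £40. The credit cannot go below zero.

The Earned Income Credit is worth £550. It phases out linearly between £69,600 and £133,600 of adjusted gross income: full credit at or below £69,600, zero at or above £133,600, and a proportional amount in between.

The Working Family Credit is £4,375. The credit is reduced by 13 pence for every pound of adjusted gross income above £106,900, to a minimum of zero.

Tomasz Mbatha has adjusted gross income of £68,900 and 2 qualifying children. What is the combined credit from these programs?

Child Care Credit: base = 2 × £1,800 = £3,600. income exceeds £64,700 by £4,200, which is 5 full-or-partial £1,000 increments; reduction = 5 × £40 = £200, leaving £3,400.
Earned Income Credit: £68,900 is at or below the £69,600 threshold, so the full £550 applies.
Working Family Credit: £68,900 is at or below the £106,900 threshold, so the full £4,375 applies.
Total: £3,400 + £550 + £4,375 = £8,325.

£8,325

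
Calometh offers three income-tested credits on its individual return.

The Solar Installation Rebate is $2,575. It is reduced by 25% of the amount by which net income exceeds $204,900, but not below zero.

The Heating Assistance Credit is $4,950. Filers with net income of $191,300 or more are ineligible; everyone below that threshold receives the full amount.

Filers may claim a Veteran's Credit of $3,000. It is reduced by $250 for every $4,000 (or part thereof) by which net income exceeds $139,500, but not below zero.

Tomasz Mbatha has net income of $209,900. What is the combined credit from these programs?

$1,325

Solar Installation Rebate: 25% of the $5,000 excess over $204,900 is $1,250; credit = $2,575 − $1,250 = $1,325.
Heating Assistance Credit: $209,900 meets or exceeds the $191,300 cutoff, so the credit is $0.
Veteran's Credit: income exceeds $139,500 by $70,400 → 18 increments × $250 = $4,500 ≥ base, so the credit is $0.
Total: $1,325 + $0 + $0 = $1,325.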